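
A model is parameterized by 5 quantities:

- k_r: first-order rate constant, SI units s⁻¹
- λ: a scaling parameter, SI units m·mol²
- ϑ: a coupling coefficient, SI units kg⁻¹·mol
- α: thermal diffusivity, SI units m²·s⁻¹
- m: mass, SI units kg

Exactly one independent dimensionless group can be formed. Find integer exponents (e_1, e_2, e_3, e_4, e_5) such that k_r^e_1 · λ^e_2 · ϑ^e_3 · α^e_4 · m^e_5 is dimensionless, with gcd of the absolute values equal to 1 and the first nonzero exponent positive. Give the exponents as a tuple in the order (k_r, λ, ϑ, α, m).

M: e_1·(0) + e_2·(0) + e_3·(-1) + e_4·(0) + e_5·(1) = 0
L: e_1·(0) + e_2·(1) + e_3·(0) + e_4·(2) + e_5·(0) = 0
T: e_1·(-1) + e_2·(0) + e_3·(0) + e_4·(-1) + e_5·(0) = 0
N: e_1·(0) + e_2·(2) + e_3·(1) + e_4·(0) + e_5·(0) = 0
Solving this homogeneous linear system for the smallest-integer solution (first nonzero entry positive) gives (1, 2, -4, -1, -4).

(1, 2, -4, -1, -4)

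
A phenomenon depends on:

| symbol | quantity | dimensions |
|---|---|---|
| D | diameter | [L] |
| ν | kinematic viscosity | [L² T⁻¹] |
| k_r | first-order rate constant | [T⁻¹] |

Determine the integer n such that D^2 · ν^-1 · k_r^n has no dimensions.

Balance the T exponent: (-1)·n from k_r, plus 2·(0) − (-1) = 1 from the rest, must sum to zero.
−n + 1 = 0, so n = 1.

1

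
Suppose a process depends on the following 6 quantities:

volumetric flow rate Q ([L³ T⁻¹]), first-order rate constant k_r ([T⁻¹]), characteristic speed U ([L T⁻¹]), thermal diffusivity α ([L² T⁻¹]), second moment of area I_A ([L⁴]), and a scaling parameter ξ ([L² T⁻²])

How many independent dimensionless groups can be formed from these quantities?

4

There are 6 variables and 2 base dimensions (L, T).
The dimension matrix has rank 2.
Independent dimensionless groups: 6 − 2 = 4.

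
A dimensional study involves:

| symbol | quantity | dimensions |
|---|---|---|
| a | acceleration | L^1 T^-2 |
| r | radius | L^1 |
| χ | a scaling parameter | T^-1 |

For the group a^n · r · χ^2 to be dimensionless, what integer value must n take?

Balance the L exponent: (1)·n from a, plus (1) + 2·(0) = 1 from the rest, must sum to zero.
n + 1 = 0, so n = -1.

-1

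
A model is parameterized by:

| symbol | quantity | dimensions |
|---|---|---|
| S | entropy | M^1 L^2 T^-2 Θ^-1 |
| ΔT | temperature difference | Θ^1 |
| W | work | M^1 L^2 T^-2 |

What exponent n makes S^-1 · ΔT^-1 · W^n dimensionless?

Balance the M exponent: (1)·n from W, plus −(1) − (0) = -1 from the rest, must sum to zero.
n − 1 = 0, so n = 1.

1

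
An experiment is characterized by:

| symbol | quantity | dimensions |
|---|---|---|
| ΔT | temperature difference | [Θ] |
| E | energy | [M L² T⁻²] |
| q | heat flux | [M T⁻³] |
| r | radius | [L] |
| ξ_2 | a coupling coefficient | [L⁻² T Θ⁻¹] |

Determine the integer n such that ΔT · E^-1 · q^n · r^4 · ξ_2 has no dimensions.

1

Balance the M exponent: (1)·n from q, plus (0) − (1) + 4·(0) + (0) = -1 from the rest, must sum to zero.
n − 1 = 0, so n = 1.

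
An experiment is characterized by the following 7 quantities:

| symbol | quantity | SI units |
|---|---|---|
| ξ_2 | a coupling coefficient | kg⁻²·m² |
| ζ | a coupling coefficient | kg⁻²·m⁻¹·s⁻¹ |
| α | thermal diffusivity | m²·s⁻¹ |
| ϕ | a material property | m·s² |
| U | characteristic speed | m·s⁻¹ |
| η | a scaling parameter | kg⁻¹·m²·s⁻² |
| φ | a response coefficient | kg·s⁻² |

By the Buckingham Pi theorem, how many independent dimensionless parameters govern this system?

4

There are 7 variables and 3 base dimensions (M, L, T).
The dimension matrix has rank 3.
Independent dimensionless groups: 7 − 3 = 4.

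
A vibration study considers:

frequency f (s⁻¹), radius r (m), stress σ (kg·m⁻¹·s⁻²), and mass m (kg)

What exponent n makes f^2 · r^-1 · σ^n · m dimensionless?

Balance the M exponent: (1)·n from σ, plus 2·(0) − (0) + (1) = 1 from the rest, must sum to zero.
n + 1 = 0, so n = -1.

-1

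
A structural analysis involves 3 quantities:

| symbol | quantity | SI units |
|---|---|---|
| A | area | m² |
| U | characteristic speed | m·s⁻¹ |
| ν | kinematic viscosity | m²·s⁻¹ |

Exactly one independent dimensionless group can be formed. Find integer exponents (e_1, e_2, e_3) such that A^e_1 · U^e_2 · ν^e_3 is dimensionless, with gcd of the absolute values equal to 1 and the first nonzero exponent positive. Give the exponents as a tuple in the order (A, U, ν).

L: e_1·(2) + e_2·(1) + e_3·(2) = 0
T: e_1·(0) + e_2·(-1) + e_3·(-1) = 0
Solving this homogeneous linear system for the smallest-integer solution (first nonzero entry positive) gives (1, 2, -2).

(1, 2, -2)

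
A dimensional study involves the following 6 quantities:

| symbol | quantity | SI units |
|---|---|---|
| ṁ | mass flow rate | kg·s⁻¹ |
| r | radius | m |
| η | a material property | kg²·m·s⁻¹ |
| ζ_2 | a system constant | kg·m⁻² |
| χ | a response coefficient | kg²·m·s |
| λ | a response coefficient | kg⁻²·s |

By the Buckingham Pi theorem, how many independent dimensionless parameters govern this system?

There are 6 variables and 3 base dimensions (M, L, T).
The dimension matrix has rank 3.
Independent dimensionless groups: 6 − 3 = 3.

3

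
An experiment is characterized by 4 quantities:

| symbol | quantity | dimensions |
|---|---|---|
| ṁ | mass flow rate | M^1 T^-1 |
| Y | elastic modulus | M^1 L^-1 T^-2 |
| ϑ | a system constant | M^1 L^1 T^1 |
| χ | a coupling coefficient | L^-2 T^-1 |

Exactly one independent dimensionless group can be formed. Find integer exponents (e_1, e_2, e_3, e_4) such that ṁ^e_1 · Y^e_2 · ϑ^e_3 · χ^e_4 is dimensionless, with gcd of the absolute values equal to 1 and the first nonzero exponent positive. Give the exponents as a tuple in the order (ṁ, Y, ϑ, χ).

(4, -3, -1, 1)

M: e_1·(1) + e_2·(1) + e_3·(1) + e_4·(0) = 0
L: e_1·(0) + e_2·(-1) + e_3·(1) + e_4·(-2) = 0
T: e_1·(-1) + e_2·(-2) + e_3·(1) + e_4·(-1) = 0
Solving this homogeneous linear system for the smallest-integer solution (first nonzero entry positive) gives (4, -3, -1, 1).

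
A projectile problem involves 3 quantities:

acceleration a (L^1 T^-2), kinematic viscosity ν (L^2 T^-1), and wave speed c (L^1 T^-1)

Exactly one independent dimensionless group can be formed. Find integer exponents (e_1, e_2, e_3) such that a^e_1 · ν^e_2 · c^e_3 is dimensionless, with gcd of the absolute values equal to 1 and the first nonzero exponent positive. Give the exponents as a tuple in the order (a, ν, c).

L: e_1·(1) + e_2·(2) + e_3·(1) = 0
T: e_1·(-2) + e_2·(-1) + e_3·(-1) = 0
Solving this homogeneous linear system for the smallest-integer solution (first nonzero entry positive) gives (1, 1, -3).

(1, 1, -3)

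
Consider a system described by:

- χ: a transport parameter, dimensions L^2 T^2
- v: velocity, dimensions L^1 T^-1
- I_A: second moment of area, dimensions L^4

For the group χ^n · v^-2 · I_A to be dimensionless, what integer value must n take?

-1

Balance the L exponent: (2)·n from χ, plus −2·(1) + (4) = 2 from the rest, must sum to zero.
2n + 2 = 0, so n = -1.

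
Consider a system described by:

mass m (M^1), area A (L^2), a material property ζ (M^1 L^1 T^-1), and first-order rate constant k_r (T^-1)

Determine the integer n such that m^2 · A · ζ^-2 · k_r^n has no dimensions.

2

Balance the T exponent: (-1)·n from k_r, plus 2·(0) + (0) − 2·(-1) = 2 from the rest, must sum to zero.
−n + 2 = 0, so n = 2.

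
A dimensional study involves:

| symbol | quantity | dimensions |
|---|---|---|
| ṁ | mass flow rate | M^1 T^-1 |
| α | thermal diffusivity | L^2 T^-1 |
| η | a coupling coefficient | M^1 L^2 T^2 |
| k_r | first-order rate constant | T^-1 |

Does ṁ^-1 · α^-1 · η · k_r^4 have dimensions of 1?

yes

Sum the exponent of each base dimension across the product:
  M: −[ṁ]_M − [α]_M + [η]_M + 4·[k_r]_M = −(1) − (0) + (1) + 4·(0) = 0
  L: −[ṁ]_L − [α]_L + [η]_L + 4·[k_r]_L = −(0) − (2) + (2) + 4·(0) = 0
  T: −[ṁ]_T − [α]_T + [η]_T + 4·[k_r]_T = −(-1) − (-1) + (2) + 4·(-1) = 0
All base exponents vanish — dimensionless.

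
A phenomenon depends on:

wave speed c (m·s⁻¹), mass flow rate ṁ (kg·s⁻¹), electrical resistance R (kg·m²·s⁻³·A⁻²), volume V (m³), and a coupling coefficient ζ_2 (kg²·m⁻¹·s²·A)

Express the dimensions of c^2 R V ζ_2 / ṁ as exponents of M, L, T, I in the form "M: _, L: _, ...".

Collect each base-dimension exponent across the product:
  M: 2·(0) − (1) + (1) + (0) + (2) = 2
  L: 2·(1) − (0) + (2) + (3) + (-1) = 6
  T: 2·(-1) − (-1) + (-3) + (0) + (2) = -2
  I: 2·(0) − (0) + (-2) + (0) + (1) = -1
So the dimensions are [M² L⁶ T⁻² I⁻¹].

M: 2, L: 6, T: -2, I: -1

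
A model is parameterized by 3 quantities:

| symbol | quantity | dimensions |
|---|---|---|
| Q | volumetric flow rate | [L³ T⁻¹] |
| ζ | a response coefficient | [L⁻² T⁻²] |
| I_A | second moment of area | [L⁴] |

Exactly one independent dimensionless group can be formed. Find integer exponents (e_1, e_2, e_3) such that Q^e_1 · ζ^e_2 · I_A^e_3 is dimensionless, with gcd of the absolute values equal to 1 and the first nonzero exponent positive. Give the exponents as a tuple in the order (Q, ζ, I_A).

L: e_1·(3) + e_2·(-2) + e_3·(4) = 0
T: e_1·(-1) + e_2·(-2) + e_3·(0) = 0
Solving this homogeneous linear system for the smallest-integer solution (first nonzero entry positive) gives (2, -1, -2).

(2, -1, -2)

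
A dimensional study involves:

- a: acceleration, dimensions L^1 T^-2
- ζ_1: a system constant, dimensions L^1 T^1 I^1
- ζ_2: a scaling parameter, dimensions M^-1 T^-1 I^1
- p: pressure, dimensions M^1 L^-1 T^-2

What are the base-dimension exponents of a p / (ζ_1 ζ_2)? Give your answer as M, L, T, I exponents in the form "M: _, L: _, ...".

Collect each base-dimension exponent across the product:
  M: (0) − (0) − (-1) + (1) = 2
  L: (1) − (1) − (0) + (-1) = -1
  T: (-2) − (1) − (-1) + (-2) = -4
  I: (0) − (1) − (1) + (0) = -2
So the dimensions are [M² L⁻¹ T⁻⁴ I⁻²].

M: 2, L: -1, T: -4, I: -2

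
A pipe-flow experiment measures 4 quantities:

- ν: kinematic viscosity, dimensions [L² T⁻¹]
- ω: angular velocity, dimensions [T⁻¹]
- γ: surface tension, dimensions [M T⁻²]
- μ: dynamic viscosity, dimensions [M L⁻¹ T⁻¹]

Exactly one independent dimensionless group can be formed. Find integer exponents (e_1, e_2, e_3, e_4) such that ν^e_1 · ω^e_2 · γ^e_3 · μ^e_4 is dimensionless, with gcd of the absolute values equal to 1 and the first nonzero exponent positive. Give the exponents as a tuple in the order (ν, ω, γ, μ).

M: e_1·(0) + e_2·(0) + e_3·(1) + e_4·(1) = 0
L: e_1·(2) + e_2·(0) + e_3·(0) + e_4·(-1) = 0
T: e_1·(-1) + e_2·(-1) + e_3·(-2) + e_4·(-1) = 0
Solving this homogeneous linear system for the smallest-integer solution (first nonzero entry positive) gives (1, 1, -2, 2).

(1, 1, -2, 2)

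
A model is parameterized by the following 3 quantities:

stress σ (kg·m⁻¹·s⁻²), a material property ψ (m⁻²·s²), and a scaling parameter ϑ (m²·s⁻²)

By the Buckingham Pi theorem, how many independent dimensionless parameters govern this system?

1

There are 3 variables and 3 base dimensions (M, L, T).
The dimension matrix has rank 2 (less than 3: the dimension vectors are linearly dependent).
Independent dimensionless groups: 3 − 2 = 1.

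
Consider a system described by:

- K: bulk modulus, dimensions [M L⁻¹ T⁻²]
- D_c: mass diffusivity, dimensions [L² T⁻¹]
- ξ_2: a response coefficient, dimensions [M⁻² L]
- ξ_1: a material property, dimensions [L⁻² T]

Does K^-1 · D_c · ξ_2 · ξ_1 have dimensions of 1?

no

Sum the exponent of each base dimension across the product:
  M: −[K]_M + [D_c]_M + [ξ_2]_M + [ξ_1]_M = −(1) + (0) + (-2) + (0) = -3
  L: −[K]_L + [D_c]_L + [ξ_2]_L + [ξ_1]_L = −(-1) + (2) + (1) + (-2) = 2
  T: −[K]_T + [D_c]_T + [ξ_2]_T + [ξ_1]_T = −(-2) + (-1) + (0) + (1) = 2
Net dimensions [M⁻³ L² T²] ≠ [1] — not dimensionless.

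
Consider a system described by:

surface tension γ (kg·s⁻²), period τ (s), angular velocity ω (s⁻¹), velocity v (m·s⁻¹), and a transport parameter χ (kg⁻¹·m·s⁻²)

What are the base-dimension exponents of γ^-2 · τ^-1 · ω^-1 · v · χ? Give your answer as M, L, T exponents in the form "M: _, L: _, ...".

M: -3, L: 2, T: 1

Collect each base-dimension exponent across the product:
  M: −2·(1) − (0) − (0) + (0) + (-1) = -3
  L: −2·(0) − (0) − (0) + (1) + (1) = 2
  T: −2·(-2) − (1) − (-1) + (-1) + (-2) = 1
So the dimensions are [M⁻³ L² T].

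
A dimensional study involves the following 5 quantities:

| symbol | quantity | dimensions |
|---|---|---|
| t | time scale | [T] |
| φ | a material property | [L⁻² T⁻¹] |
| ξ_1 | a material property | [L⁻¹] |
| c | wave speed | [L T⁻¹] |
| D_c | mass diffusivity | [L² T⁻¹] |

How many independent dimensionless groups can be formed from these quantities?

There are 5 variables and 2 base dimensions (L, T).
The dimension matrix has rank 2.
Independent dimensionless groups: 5 − 2 = 3.

3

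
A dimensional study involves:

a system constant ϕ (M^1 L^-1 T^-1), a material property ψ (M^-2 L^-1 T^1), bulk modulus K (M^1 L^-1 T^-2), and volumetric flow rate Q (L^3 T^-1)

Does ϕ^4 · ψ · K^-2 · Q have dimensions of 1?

Sum the exponent of each base dimension across the product:
  M: 4·[ϕ]_M + [ψ]_M − 2·[K]_M + [Q]_M = 4·(1) + (-2) − 2·(1) + (0) = 0
  L: 4·[ϕ]_L + [ψ]_L − 2·[K]_L + [Q]_L = 4·(-1) + (-1) − 2·(-1) + (3) = 0
  T: 4·[ϕ]_T + [ψ]_T − 2·[K]_T + [Q]_T = 4·(-1) + (1) − 2·(-2) + (-1) = 0
All base exponents vanish — dimensionless.

yes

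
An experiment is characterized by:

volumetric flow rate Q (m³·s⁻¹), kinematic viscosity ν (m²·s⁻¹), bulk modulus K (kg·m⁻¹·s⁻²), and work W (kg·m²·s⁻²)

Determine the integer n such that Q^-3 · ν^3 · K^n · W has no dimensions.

Balance the M exponent: (1)·n from K, plus −3·(0) + 3·(0) + (1) = 1 from the rest, must sum to zero.
n + 1 = 0, so n = -1.

-1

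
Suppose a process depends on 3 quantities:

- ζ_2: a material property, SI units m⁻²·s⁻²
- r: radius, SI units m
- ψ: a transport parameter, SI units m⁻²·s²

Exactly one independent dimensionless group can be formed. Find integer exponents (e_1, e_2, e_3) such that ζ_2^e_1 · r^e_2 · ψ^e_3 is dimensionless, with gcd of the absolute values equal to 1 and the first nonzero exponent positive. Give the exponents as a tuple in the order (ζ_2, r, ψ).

(1, 4, 1)

L: e_1·(-2) + e_2·(1) + e_3·(-2) = 0
T: e_1·(-2) + e_2·(0) + e_3·(2) = 0
Solving this homogeneous linear system for the smallest-integer solution (first nonzero entry positive) gives (1, 4, 1).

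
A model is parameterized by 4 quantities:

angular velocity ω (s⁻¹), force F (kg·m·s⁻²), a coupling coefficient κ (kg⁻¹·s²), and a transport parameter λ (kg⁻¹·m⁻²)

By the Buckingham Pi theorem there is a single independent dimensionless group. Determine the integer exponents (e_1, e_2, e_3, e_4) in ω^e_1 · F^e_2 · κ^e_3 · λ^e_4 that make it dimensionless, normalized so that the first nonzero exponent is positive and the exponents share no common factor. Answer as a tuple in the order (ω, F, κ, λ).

M: e_1·(0) + e_2·(1) + e_3·(-1) + e_4·(-1) = 0
L: e_1·(0) + e_2·(1) + e_3·(0) + e_4·(-2) = 0
T: e_1·(-1) + e_2·(-2) + e_3·(2) + e_4·(0) = 0
Solving this homogeneous linear system for the smallest-integer solution (first nonzero entry positive) gives (2, -2, -1, -1).

(2, -2, -1, -1)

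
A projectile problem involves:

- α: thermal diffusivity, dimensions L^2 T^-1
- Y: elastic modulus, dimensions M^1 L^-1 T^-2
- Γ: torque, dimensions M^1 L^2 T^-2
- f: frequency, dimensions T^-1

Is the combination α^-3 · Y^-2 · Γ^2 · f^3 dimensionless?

Sum the exponent of each base dimension across the product:
  M: −3·[α]_M − 2·[Y]_M + 2·[Γ]_M + 3·[f]_M = −3·(0) − 2·(1) + 2·(1) + 3·(0) = 0
  L: −3·[α]_L − 2·[Y]_L + 2·[Γ]_L + 3·[f]_L = −3·(2) − 2·(-1) + 2·(2) + 3·(0) = 0
  T: −3·[α]_T − 2·[Y]_T + 2·[Γ]_T + 3·[f]_T = −3·(-1) − 2·(-2) + 2·(-2) + 3·(-1) = 0
All base exponents vanish — dimensionless.

yes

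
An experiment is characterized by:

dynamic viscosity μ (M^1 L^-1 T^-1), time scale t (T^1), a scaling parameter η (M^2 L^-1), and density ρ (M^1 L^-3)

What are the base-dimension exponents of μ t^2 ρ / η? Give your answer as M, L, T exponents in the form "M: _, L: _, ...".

Collect each base-dimension exponent across the product:
  M: (1) + 2·(0) − (2) + (1) = 0
  L: (-1) + 2·(0) − (-1) + (-3) = -3
  T: (-1) + 2·(1) − (0) + (0) = 1
So the dimensions are [L⁻³ T].

M: 0, L: -3, T: 1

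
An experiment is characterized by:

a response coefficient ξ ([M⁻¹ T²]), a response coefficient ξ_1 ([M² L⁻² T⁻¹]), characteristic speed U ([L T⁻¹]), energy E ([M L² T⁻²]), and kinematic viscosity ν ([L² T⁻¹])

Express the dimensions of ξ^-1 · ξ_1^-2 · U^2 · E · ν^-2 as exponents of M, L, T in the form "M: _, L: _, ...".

M: -2, L: 4, T: -2

Collect each base-dimension exponent across the product:
  M: −(-1) − 2·(2) + 2·(0) + (1) − 2·(0) = -2
  L: −(0) − 2·(-2) + 2·(1) + (2) − 2·(2) = 4
  T: −(2) − 2·(-1) + 2·(-1) + (-2) − 2·(-1) = -2
So the dimensions are [M⁻² L⁴ T⁻²].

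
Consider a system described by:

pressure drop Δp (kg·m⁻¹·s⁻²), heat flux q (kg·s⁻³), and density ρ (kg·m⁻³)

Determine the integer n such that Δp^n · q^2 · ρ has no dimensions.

Balance the M exponent: (1)·n from Δp, plus 2·(1) + (1) = 3 from the rest, must sum to zero.
n + 3 = 0, so n = -3.

-3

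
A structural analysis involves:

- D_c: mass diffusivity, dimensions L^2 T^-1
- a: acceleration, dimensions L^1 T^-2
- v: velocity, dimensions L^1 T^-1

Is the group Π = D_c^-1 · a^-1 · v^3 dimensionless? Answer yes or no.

Sum the exponent of each base dimension across the product:
  L: −[D_c]_L − [a]_L + 3·[v]_L = −(2) − (1) + 3·(1) = 0
  T: −[D_c]_T − [a]_T + 3·[v]_T = −(-1) − (-2) + 3·(-1) = 0
All base exponents vanish — dimensionless.

yes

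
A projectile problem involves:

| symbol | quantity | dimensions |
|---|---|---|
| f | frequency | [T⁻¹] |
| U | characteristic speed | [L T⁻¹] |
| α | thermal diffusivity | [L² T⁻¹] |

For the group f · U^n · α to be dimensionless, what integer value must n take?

Balance the L exponent: (1)·n from U, plus (0) + (2) = 2 from the rest, must sum to zero.
n + 2 = 0, so n = -2.

-2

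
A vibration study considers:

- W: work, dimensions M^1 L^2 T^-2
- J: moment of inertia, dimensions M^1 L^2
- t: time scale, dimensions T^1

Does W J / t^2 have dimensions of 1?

no

Sum the exponent of each base dimension across the product:
  M: [W]_M + [J]_M − 2·[t]_M = (1) + (1) − 2·(0) = 2
  L: [W]_L + [J]_L − 2·[t]_L = (2) + (2) − 2·(0) = 4
  T: [W]_T + [J]_T − 2·[t]_T = (-2) + (0) − 2·(1) = -4
Net dimensions [M² L⁴ T⁻⁴] ≠ [1] — not dimensionless.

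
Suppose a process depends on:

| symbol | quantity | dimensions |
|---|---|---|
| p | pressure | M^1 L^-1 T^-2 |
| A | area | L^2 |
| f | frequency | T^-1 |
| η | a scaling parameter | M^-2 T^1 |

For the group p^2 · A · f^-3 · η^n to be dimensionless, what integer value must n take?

1

Balance the M exponent: (-2)·n from η, plus 2·(1) + (0) − 3·(0) = 2 from the rest, must sum to zero.
-2n + 2 = 0, so n = 1.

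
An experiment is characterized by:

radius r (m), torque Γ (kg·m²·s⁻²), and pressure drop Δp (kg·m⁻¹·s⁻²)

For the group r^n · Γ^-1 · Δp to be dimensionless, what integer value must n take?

3

Balance the L exponent: (1)·n from r, plus −(2) + (-1) = -3 from the rest, must sum to zero.
n − 3 = 0, so n = 3.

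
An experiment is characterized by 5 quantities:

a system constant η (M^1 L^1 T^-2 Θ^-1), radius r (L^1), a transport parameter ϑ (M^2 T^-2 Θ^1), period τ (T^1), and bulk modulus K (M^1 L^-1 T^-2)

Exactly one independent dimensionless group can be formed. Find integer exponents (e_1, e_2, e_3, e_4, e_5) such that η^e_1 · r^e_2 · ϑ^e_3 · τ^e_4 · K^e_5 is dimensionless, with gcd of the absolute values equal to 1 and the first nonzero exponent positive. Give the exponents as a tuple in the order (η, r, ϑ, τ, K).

M: e_1·(1) + e_2·(0) + e_3·(2) + e_4·(0) + e_5·(1) = 0
L: e_1·(1) + e_2·(1) + e_3·(0) + e_4·(0) + e_5·(-1) = 0
T: e_1·(-2) + e_2·(0) + e_3·(-2) + e_4·(1) + e_5·(-2) = 0
Θ: e_1·(-1) + e_2·(0) + e_3·(1) + e_4·(0) + e_5·(0) = 0
Solving this homogeneous linear system for the smallest-integer solution (first nonzero entry positive) gives (1, -4, 1, -2, -3).

(1, -4, 1, -2, -3)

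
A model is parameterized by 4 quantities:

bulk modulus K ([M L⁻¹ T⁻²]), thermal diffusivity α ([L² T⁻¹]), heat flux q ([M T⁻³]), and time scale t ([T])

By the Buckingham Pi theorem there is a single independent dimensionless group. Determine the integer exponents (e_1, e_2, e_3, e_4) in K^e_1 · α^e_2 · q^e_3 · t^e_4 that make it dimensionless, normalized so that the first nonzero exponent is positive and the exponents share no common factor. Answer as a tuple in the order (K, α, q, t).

(2, 1, -2, -1)

M: e_1·(1) + e_2·(0) + e_3·(1) + e_4·(0) = 0
L: e_1·(-1) + e_2·(2) + e_3·(0) + e_4·(0) = 0
T: e_1·(-2) + e_2·(-1) + e_3·(-3) + e_4·(1) = 0
Solving this homogeneous linear system for the smallest-integer solution (first nonzero entry positive) gives (2, 1, -2, -1).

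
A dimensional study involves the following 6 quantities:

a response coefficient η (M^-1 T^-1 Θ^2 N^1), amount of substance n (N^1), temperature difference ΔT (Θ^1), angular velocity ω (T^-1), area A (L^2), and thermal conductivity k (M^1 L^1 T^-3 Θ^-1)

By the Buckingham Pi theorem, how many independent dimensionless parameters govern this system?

1

There are 6 variables and 5 base dimensions (M, L, T, Θ, N).
The dimension matrix has rank 5.
Independent dimensionless groups: 6 − 5 = 1.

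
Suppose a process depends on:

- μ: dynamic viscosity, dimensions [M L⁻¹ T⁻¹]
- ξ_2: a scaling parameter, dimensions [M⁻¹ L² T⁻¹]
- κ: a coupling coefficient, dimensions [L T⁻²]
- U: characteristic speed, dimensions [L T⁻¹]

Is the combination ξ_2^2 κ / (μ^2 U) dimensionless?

no

Sum the exponent of each base dimension across the product:
  M: −2·[μ]_M + 2·[ξ_2]_M + [κ]_M − [U]_M = −2·(1) + 2·(-1) + (0) − (0) = -4
  L: −2·[μ]_L + 2·[ξ_2]_L + [κ]_L − [U]_L = −2·(-1) + 2·(2) + (1) − (1) = 6
  T: −2·[μ]_T + 2·[ξ_2]_T + [κ]_T − [U]_T = −2·(-1) + 2·(-1) + (-2) − (-1) = -1
Net dimensions [M⁻⁴ L⁶ T⁻¹] ≠ [1] — not dimensionless.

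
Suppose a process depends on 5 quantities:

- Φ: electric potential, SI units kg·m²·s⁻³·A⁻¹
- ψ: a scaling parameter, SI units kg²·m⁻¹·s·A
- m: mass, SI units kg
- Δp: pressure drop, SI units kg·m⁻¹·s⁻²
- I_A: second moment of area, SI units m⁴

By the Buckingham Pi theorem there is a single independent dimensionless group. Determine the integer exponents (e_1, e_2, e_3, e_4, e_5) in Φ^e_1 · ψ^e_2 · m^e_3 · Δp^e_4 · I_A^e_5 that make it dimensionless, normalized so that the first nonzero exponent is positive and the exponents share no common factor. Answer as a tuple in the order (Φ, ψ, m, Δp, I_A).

(2, 2, -4, -2, -1)

M: e_1·(1) + e_2·(2) + e_3·(1) + e_4·(1) + e_5·(0) = 0
L: e_1·(2) + e_2·(-1) + e_3·(0) + e_4·(-1) + e_5·(4) = 0
T: e_1·(-3) + e_2·(1) + e_3·(0) + e_4·(-2) + e_5·(0) = 0
I: e_1·(-1) + e_2·(1) + e_3·(0) + e_4·(0) + e_5·(0) = 0
Solving this homogeneous linear system for the smallest-integer solution (first nonzero entry positive) gives (2, 2, -4, -2, -1).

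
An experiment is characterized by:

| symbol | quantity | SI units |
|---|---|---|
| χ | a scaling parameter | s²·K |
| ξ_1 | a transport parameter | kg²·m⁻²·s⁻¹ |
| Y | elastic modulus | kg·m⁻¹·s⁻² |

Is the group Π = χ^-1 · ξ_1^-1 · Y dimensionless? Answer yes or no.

no

Sum the exponent of each base dimension across the product:
  M: −[χ]_M − [ξ_1]_M + [Y]_M = −(0) − (2) + (1) = -1
  L: −[χ]_L − [ξ_1]_L + [Y]_L = −(0) − (-2) + (-1) = 1
  T: −[χ]_T − [ξ_1]_T + [Y]_T = −(2) − (-1) + (-2) = -3
  Θ: −[χ]_Θ − [ξ_1]_Θ + [Y]_Θ = −(1) − (0) + (0) = -1
Net dimensions [M⁻¹ L T⁻³ Θ⁻¹] ≠ [1] — not dimensionless.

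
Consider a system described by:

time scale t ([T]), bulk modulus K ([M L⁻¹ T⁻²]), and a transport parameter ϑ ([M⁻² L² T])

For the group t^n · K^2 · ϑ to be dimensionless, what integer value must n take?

3

Balance the T exponent: (1)·n from t, plus 2·(-2) + (1) = -3 from the rest, must sum to zero.
n − 3 = 0, so n = 3.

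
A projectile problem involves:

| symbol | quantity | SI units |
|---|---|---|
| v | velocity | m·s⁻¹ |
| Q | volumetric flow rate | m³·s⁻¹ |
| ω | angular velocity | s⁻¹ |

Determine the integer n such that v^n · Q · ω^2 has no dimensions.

Balance the L exponent: (1)·n from v, plus (3) + 2·(0) = 3 from the rest, must sum to zero.
n + 3 = 0, so n = -3.

-3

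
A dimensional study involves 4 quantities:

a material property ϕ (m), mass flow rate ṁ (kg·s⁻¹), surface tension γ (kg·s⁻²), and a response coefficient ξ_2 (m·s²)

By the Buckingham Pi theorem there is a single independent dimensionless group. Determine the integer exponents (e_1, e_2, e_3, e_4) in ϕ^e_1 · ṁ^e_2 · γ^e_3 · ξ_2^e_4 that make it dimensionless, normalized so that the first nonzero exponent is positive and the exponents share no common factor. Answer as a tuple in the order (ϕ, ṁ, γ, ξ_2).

M: e_1·(0) + e_2·(1) + e_3·(1) + e_4·(0) = 0
L: e_1·(1) + e_2·(0) + e_3·(0) + e_4·(1) = 0
T: e_1·(0) + e_2·(-1) + e_3·(-2) + e_4·(2) = 0
Solving this homogeneous linear system for the smallest-integer solution (first nonzero entry positive) gives (1, 2, -2, -1).

(1, 2, -2, -1)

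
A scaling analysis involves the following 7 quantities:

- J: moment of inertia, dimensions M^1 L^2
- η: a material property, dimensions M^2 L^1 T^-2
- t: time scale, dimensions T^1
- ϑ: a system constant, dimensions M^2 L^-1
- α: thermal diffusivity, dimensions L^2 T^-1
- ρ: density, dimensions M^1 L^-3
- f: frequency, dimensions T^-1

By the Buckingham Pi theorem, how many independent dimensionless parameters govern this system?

4

There are 7 variables and 3 base dimensions (M, L, T).
The dimension matrix has rank 3.
Independent dimensionless groups: 7 − 3 = 4.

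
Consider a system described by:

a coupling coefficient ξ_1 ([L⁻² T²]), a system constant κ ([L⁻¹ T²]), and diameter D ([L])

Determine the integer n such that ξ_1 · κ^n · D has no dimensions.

Balance the L exponent: (-1)·n from κ, plus (-2) + (1) = -1 from the rest, must sum to zero.
−n − 1 = 0, so n = -1.

-1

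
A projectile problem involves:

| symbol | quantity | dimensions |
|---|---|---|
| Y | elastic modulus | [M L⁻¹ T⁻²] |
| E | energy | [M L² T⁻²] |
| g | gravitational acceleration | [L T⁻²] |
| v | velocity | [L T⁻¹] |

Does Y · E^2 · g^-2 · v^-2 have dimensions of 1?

Sum the exponent of each base dimension across the product:
  M: [Y]_M + 2·[E]_M − 2·[g]_M − 2·[v]_M = (1) + 2·(1) − 2·(0) − 2·(0) = 3
  L: [Y]_L + 2·[E]_L − 2·[g]_L − 2·[v]_L = (-1) + 2·(2) − 2·(1) − 2·(1) = -1
  T: [Y]_T + 2·[E]_T − 2·[g]_T − 2·[v]_T = (-2) + 2·(-2) − 2·(-2) − 2·(-1) = 0
Net dimensions [M³ L⁻¹] ≠ [1] — not dimensionless.

no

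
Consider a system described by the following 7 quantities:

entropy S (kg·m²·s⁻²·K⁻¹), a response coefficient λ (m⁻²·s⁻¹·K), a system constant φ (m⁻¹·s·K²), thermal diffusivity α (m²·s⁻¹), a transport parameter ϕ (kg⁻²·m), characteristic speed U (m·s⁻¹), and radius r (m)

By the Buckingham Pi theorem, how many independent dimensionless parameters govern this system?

There are 7 variables and 4 base dimensions (M, L, T, Θ).
The dimension matrix has rank 4.
Independent dimensionless groups: 7 − 4 = 3.

3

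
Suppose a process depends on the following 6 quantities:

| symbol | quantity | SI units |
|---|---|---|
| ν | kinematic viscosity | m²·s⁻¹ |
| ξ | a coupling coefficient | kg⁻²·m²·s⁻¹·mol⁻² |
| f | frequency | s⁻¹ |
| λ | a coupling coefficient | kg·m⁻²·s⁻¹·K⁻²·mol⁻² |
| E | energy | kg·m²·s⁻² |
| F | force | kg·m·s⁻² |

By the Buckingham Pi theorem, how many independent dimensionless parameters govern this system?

There are 6 variables and 5 base dimensions (M, L, T, Θ, N).
The dimension matrix has rank 5.
Independent dimensionless groups: 6 − 5 = 1.

1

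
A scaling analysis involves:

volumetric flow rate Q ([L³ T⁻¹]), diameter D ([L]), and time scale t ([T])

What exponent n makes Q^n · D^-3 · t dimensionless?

1

Balance the L exponent: (3)·n from Q, plus −3·(1) + (0) = -3 from the rest, must sum to zero.
3n − 3 = 0, so n = 1.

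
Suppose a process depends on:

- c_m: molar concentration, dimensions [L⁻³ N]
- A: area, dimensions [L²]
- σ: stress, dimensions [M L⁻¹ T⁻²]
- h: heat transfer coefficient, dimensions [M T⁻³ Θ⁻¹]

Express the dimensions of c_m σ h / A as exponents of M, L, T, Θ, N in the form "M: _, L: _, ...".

Collect each base-dimension exponent across the product:
  M: (0) − (0) + (1) + (1) = 2
  L: (-3) − (2) + (-1) + (0) = -6
  T: (0) − (0) + (-2) + (-3) = -5
  Θ: (0) − (0) + (0) + (-1) = -1
  N: (1) − (0) + (0) + (0) = 1
So the dimensions are [M² L⁻⁶ T⁻⁵ Θ⁻¹ N].

M: 2, L: -6, T: -5, Θ: -1, N: 1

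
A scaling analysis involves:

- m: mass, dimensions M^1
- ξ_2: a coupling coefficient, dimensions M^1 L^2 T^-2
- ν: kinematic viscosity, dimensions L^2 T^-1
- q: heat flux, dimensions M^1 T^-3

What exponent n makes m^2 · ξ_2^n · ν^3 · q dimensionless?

-3

Balance the M exponent: (1)·n from ξ_2, plus 2·(1) + 3·(0) + (1) = 3 from the rest, must sum to zero.
n + 3 = 0, so n = -3.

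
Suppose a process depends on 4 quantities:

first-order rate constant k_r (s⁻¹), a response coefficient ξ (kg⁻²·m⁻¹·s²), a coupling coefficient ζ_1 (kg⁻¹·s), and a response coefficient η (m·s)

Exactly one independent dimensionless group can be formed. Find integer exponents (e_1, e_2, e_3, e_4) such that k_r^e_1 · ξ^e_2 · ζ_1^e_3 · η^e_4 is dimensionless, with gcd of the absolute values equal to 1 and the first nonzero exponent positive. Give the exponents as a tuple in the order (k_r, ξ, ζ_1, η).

M: e_1·(0) + e_2·(-2) + e_3·(-1) + e_4·(0) = 0
L: e_1·(0) + e_2·(-1) + e_3·(0) + e_4·(1) = 0
T: e_1·(-1) + e_2·(2) + e_3·(1) + e_4·(1) = 0
Solving this homogeneous linear system for the smallest-integer solution (first nonzero entry positive) gives (1, 1, -2, 1).

(1, 1, -2, 1)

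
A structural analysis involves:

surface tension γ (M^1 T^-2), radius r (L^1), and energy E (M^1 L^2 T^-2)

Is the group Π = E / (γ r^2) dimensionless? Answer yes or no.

yes

Sum the exponent of each base dimension across the product:
  M: −[γ]_M − 2·[r]_M + [E]_M = −(1) − 2·(0) + (1) = 0
  L: −[γ]_L − 2·[r]_L + [E]_L = −(0) − 2·(1) + (2) = 0
  T: −[γ]_T − 2·[r]_T + [E]_T = −(-2) − 2·(0) + (-2) = 0
All base exponents vanish — dimensionless.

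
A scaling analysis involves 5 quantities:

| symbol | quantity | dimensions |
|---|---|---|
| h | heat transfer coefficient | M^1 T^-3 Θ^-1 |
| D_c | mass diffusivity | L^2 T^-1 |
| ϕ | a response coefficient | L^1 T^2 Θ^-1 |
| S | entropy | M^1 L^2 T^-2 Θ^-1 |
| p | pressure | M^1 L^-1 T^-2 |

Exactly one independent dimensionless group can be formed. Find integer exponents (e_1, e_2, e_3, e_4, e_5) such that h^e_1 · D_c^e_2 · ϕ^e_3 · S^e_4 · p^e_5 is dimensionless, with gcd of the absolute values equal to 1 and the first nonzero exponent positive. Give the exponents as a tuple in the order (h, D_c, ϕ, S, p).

(1, 3, 2, -3, 2)

M: e_1·(1) + e_2·(0) + e_3·(0) + e_4·(1) + e_5·(1) = 0
L: e_1·(0) + e_2·(2) + e_3·(1) + e_4·(2) + e_5·(-1) = 0
T: e_1·(-3) + e_2·(-1) + e_3·(2) + e_4·(-2) + e_5·(-2) = 0
Θ: e_1·(-1) + e_2·(0) + e_3·(-1) + e_4·(-1) + e_5·(0) = 0
Solving this homogeneous linear system for the smallest-integer solution (first nonzero entry positive) gives (1, 3, 2, -3, 2).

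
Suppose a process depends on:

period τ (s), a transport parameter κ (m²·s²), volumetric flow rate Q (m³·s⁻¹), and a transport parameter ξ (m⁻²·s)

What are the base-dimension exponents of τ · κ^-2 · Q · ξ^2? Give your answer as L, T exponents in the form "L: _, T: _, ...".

Collect each base-dimension exponent across the product:
  L: (0) − 2·(2) + (3) + 2·(-2) = -5
  T: (1) − 2·(2) + (-1) + 2·(1) = -2
So the dimensions are [L⁻⁵ T⁻²].

L: -5, T: -2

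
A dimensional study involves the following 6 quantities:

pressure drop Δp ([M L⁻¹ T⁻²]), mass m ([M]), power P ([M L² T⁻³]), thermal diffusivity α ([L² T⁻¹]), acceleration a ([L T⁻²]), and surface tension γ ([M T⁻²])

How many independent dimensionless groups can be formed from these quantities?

There are 6 variables and 3 base dimensions (M, L, T).
The dimension matrix has rank 3.
Independent dimensionless groups: 6 − 3 = 3.

3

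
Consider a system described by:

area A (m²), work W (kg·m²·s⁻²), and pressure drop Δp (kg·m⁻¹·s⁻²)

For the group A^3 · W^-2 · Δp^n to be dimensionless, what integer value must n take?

2

Balance the M exponent: (1)·n from Δp, plus 3·(0) − 2·(1) = -2 from the rest, must sum to zero.
n − 2 = 0, so n = 2.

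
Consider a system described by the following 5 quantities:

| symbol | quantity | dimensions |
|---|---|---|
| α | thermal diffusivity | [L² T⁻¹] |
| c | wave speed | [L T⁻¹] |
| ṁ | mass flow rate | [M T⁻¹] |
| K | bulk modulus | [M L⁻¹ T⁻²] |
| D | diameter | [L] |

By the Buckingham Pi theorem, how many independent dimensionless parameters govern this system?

There are 5 variables and 3 base dimensions (M, L, T).
The dimension matrix has rank 3.
Independent dimensionless groups: 5 − 3 = 2.

2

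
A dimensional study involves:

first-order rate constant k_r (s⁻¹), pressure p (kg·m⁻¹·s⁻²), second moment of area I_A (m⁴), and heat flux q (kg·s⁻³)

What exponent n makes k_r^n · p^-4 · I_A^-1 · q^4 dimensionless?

Balance the T exponent: (-1)·n from k_r, plus −4·(-2) − (0) + 4·(-3) = -4 from the rest, must sum to zero.
−n − 4 = 0, so n = -4.

-4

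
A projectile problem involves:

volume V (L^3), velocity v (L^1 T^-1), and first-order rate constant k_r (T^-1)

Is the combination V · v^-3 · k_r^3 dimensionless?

yes

Sum the exponent of each base dimension across the product:
  L: [V]_L − 3·[v]_L + 3·[k_r]_L = (3) − 3·(1) + 3·(0) = 0
  T: [V]_T − 3·[v]_T + 3·[k_r]_T = (0) − 3·(-1) + 3·(-1) = 0
All base exponents vanish — dimensionless.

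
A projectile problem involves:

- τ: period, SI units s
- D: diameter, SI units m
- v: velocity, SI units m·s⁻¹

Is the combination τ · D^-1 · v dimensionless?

yes

Sum the exponent of each base dimension across the product:
  L: [τ]_L − [D]_L + [v]_L = (0) − (1) + (1) = 0
  T: [τ]_T − [D]_T + [v]_T = (1) − (0) + (-1) = 0
All base exponents vanish — dimensionless.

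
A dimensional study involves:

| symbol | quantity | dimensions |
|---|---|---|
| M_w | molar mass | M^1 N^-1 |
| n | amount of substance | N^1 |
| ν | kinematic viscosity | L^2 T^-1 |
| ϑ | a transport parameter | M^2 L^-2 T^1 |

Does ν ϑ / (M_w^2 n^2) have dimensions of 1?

Sum the exponent of each base dimension across the product:
  M: −2·[M_w]_M − 2·[n]_M + [ν]_M + [ϑ]_M = −2·(1) − 2·(0) + (0) + (2) = 0
  L: −2·[M_w]_L − 2·[n]_L + [ν]_L + [ϑ]_L = −2·(0) − 2·(0) + (2) + (-2) = 0
  T: −2·[M_w]_T − 2·[n]_T + [ν]_T + [ϑ]_T = −2·(0) − 2·(0) + (-1) + (1) = 0
  N: −2·[M_w]_N − 2·[n]_N + [ν]_N + [ϑ]_N = −2·(-1) − 2·(1) + (0) + (0) = 0
All base exponents vanish — dimensionless.

yes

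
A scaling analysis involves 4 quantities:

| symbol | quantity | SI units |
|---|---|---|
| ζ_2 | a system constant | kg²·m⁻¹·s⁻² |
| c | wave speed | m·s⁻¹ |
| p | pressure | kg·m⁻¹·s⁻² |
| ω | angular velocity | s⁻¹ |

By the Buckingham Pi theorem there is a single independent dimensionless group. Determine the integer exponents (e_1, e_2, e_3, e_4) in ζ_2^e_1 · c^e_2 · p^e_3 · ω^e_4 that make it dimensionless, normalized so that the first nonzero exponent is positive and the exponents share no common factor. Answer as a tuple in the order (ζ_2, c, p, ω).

(1, -1, -2, 3)

M: e_1·(2) + e_2·(0) + e_3·(1) + e_4·(0) = 0
L: e_1·(-1) + e_2·(1) + e_3·(-1) + e_4·(0) = 0
T: e_1·(-2) + e_2·(-1) + e_3·(-2) + e_4·(-1) = 0
Solving this homogeneous linear system for the smallest-integer solution (first nonzero entry positive) gives (1, -1, -2, 3).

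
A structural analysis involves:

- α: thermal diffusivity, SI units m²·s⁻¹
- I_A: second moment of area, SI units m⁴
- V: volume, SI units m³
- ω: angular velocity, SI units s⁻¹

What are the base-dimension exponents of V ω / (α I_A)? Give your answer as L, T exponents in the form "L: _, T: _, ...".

L: -3, T: 0

Collect each base-dimension exponent across the product:
  L: −(2) − (4) + (3) + (0) = -3
  T: −(-1) − (0) + (0) + (-1) = 0
So the dimensions are [L⁻³].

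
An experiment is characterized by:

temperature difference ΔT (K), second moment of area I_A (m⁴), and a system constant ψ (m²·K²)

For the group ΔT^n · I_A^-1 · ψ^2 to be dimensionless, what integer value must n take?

-4

Balance the Θ exponent: (1)·n from ΔT, plus −(0) + 2·(2) = 4 from the rest, must sum to zero.
n + 4 = 0, so n = -4.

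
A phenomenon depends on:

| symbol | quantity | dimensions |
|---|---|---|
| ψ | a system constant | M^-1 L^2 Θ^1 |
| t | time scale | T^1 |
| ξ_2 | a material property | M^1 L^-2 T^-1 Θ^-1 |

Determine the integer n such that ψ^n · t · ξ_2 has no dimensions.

Balance the M exponent: (-1)·n from ψ, plus (0) + (1) = 1 from the rest, must sum to zero.
−n + 1 = 0, so n = 1.

1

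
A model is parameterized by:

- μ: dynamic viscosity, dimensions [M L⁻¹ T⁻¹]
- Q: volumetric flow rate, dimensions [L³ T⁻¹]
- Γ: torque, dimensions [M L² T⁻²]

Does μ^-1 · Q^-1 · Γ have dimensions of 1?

yes

Sum the exponent of each base dimension across the product:
  M: −[μ]_M − [Q]_M + [Γ]_M = −(1) − (0) + (1) = 0
  L: −[μ]_L − [Q]_L + [Γ]_L = −(-1) − (3) + (2) = 0
  T: −[μ]_T − [Q]_T + [Γ]_T = −(-1) − (-1) + (-2) = 0
All base exponents vanish — dimensionless.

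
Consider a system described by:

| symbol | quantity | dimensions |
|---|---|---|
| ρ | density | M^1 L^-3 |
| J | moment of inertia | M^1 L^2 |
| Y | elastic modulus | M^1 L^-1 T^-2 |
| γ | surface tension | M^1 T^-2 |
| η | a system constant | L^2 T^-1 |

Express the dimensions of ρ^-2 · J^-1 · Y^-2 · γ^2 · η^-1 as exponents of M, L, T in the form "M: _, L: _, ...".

M: -3, L: 4, T: 1

Collect each base-dimension exponent across the product:
  M: −2·(1) − (1) − 2·(1) + 2·(1) − (0) = -3
  L: −2·(-3) − (2) − 2·(-1) + 2·(0) − (2) = 4
  T: −2·(0) − (0) − 2·(-2) + 2·(-2) − (-1) = 1
So the dimensions are [M⁻³ L⁴ T].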